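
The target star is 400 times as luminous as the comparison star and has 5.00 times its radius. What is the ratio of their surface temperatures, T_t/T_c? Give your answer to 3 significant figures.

2.00

L ∝ R²T⁴ gives T ∝ (L/R²)^(1/4), so
T_t/T_c = (400 / 5.00²)^(1/4) = (16.00)^(1/4) = 2.000.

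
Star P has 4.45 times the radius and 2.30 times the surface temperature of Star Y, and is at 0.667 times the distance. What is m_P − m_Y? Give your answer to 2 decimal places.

L_P/L_Y = (4.45)²(2.30)⁴ = 554.2.
F_P/F_Y = (L_P/L_Y)/(d_P/d_Y)² = 554.2/0.4449 = 1246.
m_P − m_Y = −2.5 log₁₀(1246) = -7.74.

-7.74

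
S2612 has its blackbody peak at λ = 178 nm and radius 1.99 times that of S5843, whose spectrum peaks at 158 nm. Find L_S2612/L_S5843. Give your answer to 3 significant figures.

Wien's law gives T ∝ 1/λ_max, so T_S2612/T_S5843 = λ_S5843/λ_S2612 = 158/178 = 0.8876.
Then L ∝ R²T⁴ gives L_S2612/L_S5843 = (1.99)² × (0.8876)⁴ = 3.960 × 0.6208 = 2.458.

2.46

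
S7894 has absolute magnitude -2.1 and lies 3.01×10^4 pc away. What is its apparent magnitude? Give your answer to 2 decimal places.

15.29

m = M + 5 log₁₀(d/10 pc) = -2.1 + 5 log₁₀(3.01×10^4/10)
  = -2.1 + 5 × 3.479 = -2.1 + 17.39 = 15.29.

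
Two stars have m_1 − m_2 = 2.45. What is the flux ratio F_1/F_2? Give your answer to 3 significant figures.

0.105

F_1/F_2 = 10^(−(m_1 − m_2)/2.5) = 10^(-2.45/2.5) = 10^-0.980 = 0.1047.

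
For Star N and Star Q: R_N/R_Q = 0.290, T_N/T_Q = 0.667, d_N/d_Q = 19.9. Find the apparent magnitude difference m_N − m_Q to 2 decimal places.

10.94

L_N/L_Q = (0.290)²(0.667)⁴ = 0.01665.
F_N/F_Q = (L_N/L_Q)/(d_N/d_Q)² = 0.01665/396.0 = 4.203×10^-5.
m_N − m_Q = −2.5 log₁₀(4.203×10^-5) = 10.94.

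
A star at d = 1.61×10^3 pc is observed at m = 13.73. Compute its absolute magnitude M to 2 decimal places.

2.70

M = m − 5 log₁₀(d/10 pc) = 13.73 − 5 log₁₀(1.61×10^3/10)
  = 13.73 − 5 × 2.207 = 13.73 − 11.03 = 2.70.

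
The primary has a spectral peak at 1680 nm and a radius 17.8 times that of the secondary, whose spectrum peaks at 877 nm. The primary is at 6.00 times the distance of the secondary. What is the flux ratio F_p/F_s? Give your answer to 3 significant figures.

0.654

Wien's law: T_p/T_s = λ_s/λ_p = 877/1680 = 0.5220.
L_p/L_s = (R_p/R_s)²(T_p/T_s)⁴ = (17.8)²(0.5220)⁴ = 23.53.
F_p/F_s = (L_p/L_s)/(d_p/d_s)² = 23.53/(6.00)² = 0.6536.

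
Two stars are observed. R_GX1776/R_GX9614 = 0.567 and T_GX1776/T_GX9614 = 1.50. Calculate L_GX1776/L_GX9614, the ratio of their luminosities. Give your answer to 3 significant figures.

1.63

From the Stefan–Boltzmann law, L ∝ R²T⁴, so
L_GX1776/L_GX9614 = (R_GX1776/R_GX9614)² (T_GX1776/T_GX9614)⁴ = (0.567)² × (1.50)⁴ = 0.3215 × 5.062 = 1.628.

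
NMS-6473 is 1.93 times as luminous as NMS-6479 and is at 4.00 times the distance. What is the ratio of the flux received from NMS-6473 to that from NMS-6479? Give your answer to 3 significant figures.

F = L/(4πd²), so F_NMS-6473/F_NMS-6479 = (L_NMS-6473/L_NMS-6479) / (d_NMS-6473/d_NMS-6479)²
= 1.93 / (4.00)² = 1.93 / 16.00 = 0.1206.

0.121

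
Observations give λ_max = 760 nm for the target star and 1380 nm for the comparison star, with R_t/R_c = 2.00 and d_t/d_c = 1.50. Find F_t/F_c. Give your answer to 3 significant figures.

Wien's law: T_t/T_c = λ_c/λ_t = 1380/760 = 1.816.
L_t/L_c = (R_t/R_c)²(T_t/T_c)⁴ = (2.00)²(1.816)⁴ = 43.48.
F_t/F_c = (L_t/L_c)/(d_t/d_c)² = 43.48/(1.50)² = 19.33.

19.3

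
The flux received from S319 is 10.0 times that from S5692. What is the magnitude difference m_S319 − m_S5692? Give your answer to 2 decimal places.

m_S319 − m_S5692 = −2.5 log₁₀(F_S319/F_S5692) = −2.5 log₁₀(10.0) = −2.5 × (1.000) = -2.500.

-2.50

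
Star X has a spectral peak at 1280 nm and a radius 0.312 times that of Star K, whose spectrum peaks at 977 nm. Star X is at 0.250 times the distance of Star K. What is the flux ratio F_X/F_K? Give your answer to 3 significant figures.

0.529

Wien's law: T_X/T_K = λ_K/λ_X = 977/1280 = 0.7633.
L_X/L_K = (R_X/R_K)²(T_X/T_K)⁴ = (0.312)²(0.7633)⁴ = 0.03304.
F_X/F_K = (L_X/L_K)/(d_X/d_K)² = 0.03304/(0.250)² = 0.5286.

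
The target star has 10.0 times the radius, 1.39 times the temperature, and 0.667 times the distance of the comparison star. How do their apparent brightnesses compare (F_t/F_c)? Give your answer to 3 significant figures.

L_t/L_c = (R_t/R_c)²(T_t/T_c)⁴ = (10.0)² × (1.39)⁴ = 373.3.
F_t/F_c = (L_t/L_c)/(d_t/d_c)² = 373.3 / (0.667)² = 839.1.

839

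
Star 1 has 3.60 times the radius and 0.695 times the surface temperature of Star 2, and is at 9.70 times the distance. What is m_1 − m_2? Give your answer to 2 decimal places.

L_1/L_2 = (3.60)²(0.695)⁴ = 3.024.
F_1/F_2 = (L_1/L_2)/(d_1/d_2)² = 3.024/94.09 = 0.03214.
m_1 − m_2 = −2.5 log₁₀(0.03214) = 3.73.

3.73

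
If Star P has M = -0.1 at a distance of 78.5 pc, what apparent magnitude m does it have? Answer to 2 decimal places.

m = M + 5 log₁₀(d/10 pc) = -0.1 + 5 log₁₀(78.5/10)
  = -0.1 + 5 × 0.895 = -0.1 + 4.47 = 4.37.

4.37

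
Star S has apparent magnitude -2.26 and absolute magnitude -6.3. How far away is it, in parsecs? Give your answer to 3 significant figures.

64.3 pc

m − M = 5 log₁₀(d/10 pc)
-2.26 − (-6.3) = 4.04 = 5 log₁₀(d/10)
d = 10 × 10^(4.04/5) = 10 × 10^0.808 = 64.27 pc.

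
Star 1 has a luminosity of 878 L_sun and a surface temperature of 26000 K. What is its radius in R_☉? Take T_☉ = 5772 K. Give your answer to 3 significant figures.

1.46 R_☉

R/R_☉ = √(L/L_☉) / (T/T_☉)² = √(878) / (4.505)²
       = 29.63 / 20.29 = 1.460.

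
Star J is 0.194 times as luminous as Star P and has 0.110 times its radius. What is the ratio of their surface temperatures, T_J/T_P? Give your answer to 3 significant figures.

2.00

L ∝ R²T⁴ gives T ∝ (L/R²)^(1/4), so
T_J/T_P = (0.194 / 0.110²)^(1/4) = (16.03)^(1/4) = 2.001.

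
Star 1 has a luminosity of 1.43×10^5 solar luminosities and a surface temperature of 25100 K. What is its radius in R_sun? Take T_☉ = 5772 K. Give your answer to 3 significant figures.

R/R_☉ = √(L/L_☉) / (T/T_☉)² = √(1.43×10^5) / (4.349)²
       = 378.2 / 18.91 = 20.00.

20.0 R_sun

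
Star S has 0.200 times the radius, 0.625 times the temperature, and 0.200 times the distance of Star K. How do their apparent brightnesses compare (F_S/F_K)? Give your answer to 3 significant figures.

L_S/L_K = (R_S/R_K)²(T_S/T_K)⁴ = (0.200)² × (0.625)⁴ = 0.006104.
F_S/F_K = (L_S/L_K)/(d_S/d_K)² = 0.006104 / (0.200)² = 0.1526.

0.153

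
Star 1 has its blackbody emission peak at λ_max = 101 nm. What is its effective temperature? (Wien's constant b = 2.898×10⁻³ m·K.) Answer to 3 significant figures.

2.87×10^4 K

T = b/λ_max = 2.898×10⁻³ / (101×10⁻⁹) = 2.869×10^4 K.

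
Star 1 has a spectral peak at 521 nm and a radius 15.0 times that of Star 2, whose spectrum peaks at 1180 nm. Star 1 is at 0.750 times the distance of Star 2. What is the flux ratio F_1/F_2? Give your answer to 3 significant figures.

1.05×10^4

Wien's law: T_1/T_2 = λ_2/λ_1 = 1180/521 = 2.265.
L_1/L_2 = (R_1/R_2)²(T_1/T_2)⁴ = (15.0)²(2.265)⁴ = 5921.
F_1/F_2 = (L_1/L_2)/(d_1/d_2)² = 5921/(0.750)² = 1.053×10^4.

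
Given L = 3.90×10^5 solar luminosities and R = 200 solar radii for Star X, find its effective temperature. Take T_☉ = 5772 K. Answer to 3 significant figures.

T/T_☉ = (L/L_☉)^(1/4) / (R/R_☉)^(1/2)
T = 5772 × (3.90×10^5)^(1/4) / √(200) = 5772 × 24.99 / 14.14 = 1.020×10^4 K.

1.02×10^4 K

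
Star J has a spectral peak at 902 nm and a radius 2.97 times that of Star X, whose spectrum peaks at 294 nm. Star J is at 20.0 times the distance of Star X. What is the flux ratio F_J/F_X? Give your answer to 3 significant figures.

Wien's law: T_J/T_X = λ_X/λ_J = 294/902 = 0.3259.
L_J/L_X = (R_J/R_X)²(T_J/T_X)⁴ = (2.97)²(0.3259)⁴ = 0.09956.
F_J/F_X = (L_J/L_X)/(d_J/d_X)² = 0.09956/(20.0)² = 2.489×10^-4.

2.49×10^-4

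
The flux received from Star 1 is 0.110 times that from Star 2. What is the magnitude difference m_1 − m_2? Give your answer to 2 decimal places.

2.40

m_1 − m_2 = −2.5 log₁₀(F_1/F_2) = −2.5 log₁₀(0.110) = −2.5 × (-0.959) = 2.397.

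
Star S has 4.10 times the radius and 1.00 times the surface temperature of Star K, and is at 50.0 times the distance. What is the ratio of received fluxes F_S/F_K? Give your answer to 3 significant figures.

L_S/L_K = (R_S/R_K)²(T_S/T_K)⁴ = (4.10)² × (1.00)⁴ = 16.81.
F_S/F_K = (L_S/L_K)/(d_S/d_K)² = 16.81 / (50.0)² = 0.006724.

0.00672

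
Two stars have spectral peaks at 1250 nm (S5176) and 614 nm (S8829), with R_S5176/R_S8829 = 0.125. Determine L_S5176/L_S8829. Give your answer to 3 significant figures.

9.10×10^-4

Wien's law gives T ∝ 1/λ_max, so T_S5176/T_S8829 = λ_S8829/λ_S5176 = 614/1250 = 0.4912.
Then L ∝ R²T⁴ gives L_S5176/L_S8829 = (0.125)² × (0.4912)⁴ = 0.01562 × 0.05821 = 9.096×10^-4.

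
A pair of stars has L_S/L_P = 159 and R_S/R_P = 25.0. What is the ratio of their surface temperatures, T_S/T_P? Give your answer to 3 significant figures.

L ∝ R²T⁴ gives T ∝ (L/R²)^(1/4), so
T_S/T_P = (159 / 25.0²)^(1/4) = (0.2544)^(1/4) = 0.7102.

0.710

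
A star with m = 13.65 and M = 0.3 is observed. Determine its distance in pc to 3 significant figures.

m − M = 5 log₁₀(d/10 pc)
13.65 − (0.3) = 13.35 = 5 log₁₀(d/10)
d = 10 × 10^(13.35/5) = 10 × 10^2.670 = 4677 pc.

4.68×10^3 pc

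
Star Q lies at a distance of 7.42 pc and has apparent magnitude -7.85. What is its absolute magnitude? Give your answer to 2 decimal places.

M = m − 5 log₁₀(d/10 pc) = -7.85 − 5 log₁₀(7.42/10)
  = -7.85 − 5 × -0.130 = -7.85 − -0.65 = -7.20.

-7.20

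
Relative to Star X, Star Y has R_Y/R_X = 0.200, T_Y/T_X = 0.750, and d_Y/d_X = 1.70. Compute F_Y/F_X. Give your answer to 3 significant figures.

0.00438

L_Y/L_X = (R_Y/R_X)²(T_Y/T_X)⁴ = (0.200)² × (0.750)⁴ = 0.01266.
F_Y/F_X = (L_Y/L_X)/(d_Y/d_X)² = 0.01266 / (1.70)² = 0.004379.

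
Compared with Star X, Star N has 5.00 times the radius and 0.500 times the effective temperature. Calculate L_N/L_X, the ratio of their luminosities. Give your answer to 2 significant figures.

From the Stefan–Boltzmann law, L ∝ R²T⁴, so
L_N/L_X = (R_N/R_X)² (T_N/T_X)⁴ = (5.00)² × (0.500)⁴ = 25.00 × 0.06250 = 1.562.

1.6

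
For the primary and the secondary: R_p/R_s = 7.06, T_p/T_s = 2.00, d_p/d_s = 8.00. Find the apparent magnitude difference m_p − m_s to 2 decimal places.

L_p/L_s = (7.06)²(2.00)⁴ = 797.5.
F_p/F_s = (L_p/L_s)/(d_p/d_s)² = 797.5/64.00 = 12.46.
m_p − m_s = −2.5 log₁₀(12.46) = -2.74.

-2.74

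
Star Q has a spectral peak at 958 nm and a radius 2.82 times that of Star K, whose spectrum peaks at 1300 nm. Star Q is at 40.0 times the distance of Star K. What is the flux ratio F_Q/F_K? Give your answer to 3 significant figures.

Wien's law: T_Q/T_K = λ_K/λ_Q = 1300/958 = 1.357.
L_Q/L_K = (R_Q/R_K)²(T_Q/T_K)⁴ = (2.82)²(1.357)⁴ = 26.97.
F_Q/F_K = (L_Q/L_K)/(d_Q/d_K)² = 26.97/(40.0)² = 0.01685.

0.0169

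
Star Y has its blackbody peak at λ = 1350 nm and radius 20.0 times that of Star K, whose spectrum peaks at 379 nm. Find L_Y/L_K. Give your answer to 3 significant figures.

Wien's law gives T ∝ 1/λ_max, so T_Y/T_K = λ_K/λ_Y = 379/1350 = 0.2807.
Then L ∝ R²T⁴ gives L_Y/L_K = (20.0)² × (0.2807)⁴ = 400.0 × 0.006212 = 2.485.

2.48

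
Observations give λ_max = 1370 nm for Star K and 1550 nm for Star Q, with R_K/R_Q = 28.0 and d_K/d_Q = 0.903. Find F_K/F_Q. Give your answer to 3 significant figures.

1.58×10^3

Wien's law: T_K/T_Q = λ_Q/λ_K = 1550/1370 = 1.131.
L_K/L_Q = (R_K/R_Q)²(T_K/T_Q)⁴ = (28.0)²(1.131)⁴ = 1285.
F_K/F_Q = (L_K/L_Q)/(d_K/d_Q)² = 1285/(0.903)² = 1575.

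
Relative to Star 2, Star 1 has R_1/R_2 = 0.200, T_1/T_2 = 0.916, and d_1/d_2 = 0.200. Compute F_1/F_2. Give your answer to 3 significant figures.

L_1/L_2 = (R_1/R_2)²(T_1/T_2)⁴ = (0.200)² × (0.916)⁴ = 0.02816.
F_1/F_2 = (L_1/L_2)/(d_1/d_2)² = 0.02816 / (0.200)² = 0.7040.

0.704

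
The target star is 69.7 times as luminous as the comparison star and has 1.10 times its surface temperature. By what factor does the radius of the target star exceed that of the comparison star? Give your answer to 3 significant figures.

L ∝ R²T⁴ gives R ∝ √L / T², so
R_t/R_c = √(69.7) / (1.10)² = 8.349 / 1.210 = 6.900.

6.90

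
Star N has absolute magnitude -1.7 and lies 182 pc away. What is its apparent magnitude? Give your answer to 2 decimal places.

m = M + 5 log₁₀(d/10 pc) = -1.7 + 5 log₁₀(182/10)
  = -1.7 + 5 × 1.260 = -1.7 + 6.30 = 4.60.

4.60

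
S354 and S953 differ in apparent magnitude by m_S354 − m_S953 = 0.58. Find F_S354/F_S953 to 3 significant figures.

0.586

F_S354/F_S953 = 10^(−(m_S354 − m_S953)/2.5) = 10^(-0.58/2.5) = 10^-0.232 = 0.5861.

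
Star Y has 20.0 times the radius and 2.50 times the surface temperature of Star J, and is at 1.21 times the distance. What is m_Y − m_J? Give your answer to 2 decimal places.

-10.07

L_Y/L_J = (20.0)²(2.50)⁴ = 1.562×10^4.
F_Y/F_J = (L_Y/L_J)/(d_Y/d_J)² = 1.562×10^4/1.464 = 1.067×10^4.
m_Y − m_J = −2.5 log₁₀(1.067×10^4) = -10.07.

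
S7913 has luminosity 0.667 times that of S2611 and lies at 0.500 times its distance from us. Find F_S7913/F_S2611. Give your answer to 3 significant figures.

2.67

F = L/(4πd²), so F_S7913/F_S2611 = (L_S7913/L_S2611) / (d_S7913/d_S2611)²
= 0.667 / (0.500)² = 0.667 / 0.2500 = 2.668.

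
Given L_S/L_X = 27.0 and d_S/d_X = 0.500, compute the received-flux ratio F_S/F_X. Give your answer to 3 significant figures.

108

F = L/(4πd²), so F_S/F_X = (L_S/L_X) / (d_S/d_X)²
= 27.0 / (0.500)² = 27.0 / 0.2500 = 108.0.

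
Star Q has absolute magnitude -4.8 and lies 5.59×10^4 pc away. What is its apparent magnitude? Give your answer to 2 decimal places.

m = M + 5 log₁₀(d/10 pc) = -4.8 + 5 log₁₀(5.59×10^4/10)
  = -4.8 + 5 × 3.747 = -4.8 + 18.74 = 13.94.

13.94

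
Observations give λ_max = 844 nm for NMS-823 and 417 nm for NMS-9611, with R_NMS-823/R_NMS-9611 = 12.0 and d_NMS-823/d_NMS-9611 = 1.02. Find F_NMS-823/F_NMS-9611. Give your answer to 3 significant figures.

8.25

Wien's law: T_NMS-823/T_NMS-9611 = λ_NMS-9611/λ_NMS-823 = 417/844 = 0.4941.
L_NMS-823/L_NMS-9611 = (R_NMS-823/R_NMS-9611)²(T_NMS-823/T_NMS-9611)⁴ = (12.0)²(0.4941)⁴ = 8.581.
F_NMS-823/F_NMS-9611 = (L_NMS-823/L_NMS-9611)/(d_NMS-823/d_NMS-9611)² = 8.581/(1.02)² = 8.248.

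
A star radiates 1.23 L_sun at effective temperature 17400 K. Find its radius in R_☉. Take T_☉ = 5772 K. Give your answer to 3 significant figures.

R/R_☉ = √(L/L_☉) / (T/T_☉)² = √(1.23) / (3.015)²
       = 1.109 / 9.088 = 0.1220.

0.122 R_☉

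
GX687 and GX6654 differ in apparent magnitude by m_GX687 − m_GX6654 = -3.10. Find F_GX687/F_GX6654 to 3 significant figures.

17.4

F_GX687/F_GX6654 = 10^(−(m_GX687 − m_GX6654)/2.5) = 10^(3.10/2.5) = 10^1.240 = 17.38.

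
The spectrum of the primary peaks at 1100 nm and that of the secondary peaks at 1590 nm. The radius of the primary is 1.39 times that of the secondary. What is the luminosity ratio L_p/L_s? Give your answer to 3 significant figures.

Wien's law gives T ∝ 1/λ_max, so T_p/T_s = λ_s/λ_p = 1590/1100 = 1.445.
Then L ∝ R²T⁴ gives L_p/L_s = (1.39)² × (1.445)⁴ = 1.932 × 4.365 = 8.434.

8.43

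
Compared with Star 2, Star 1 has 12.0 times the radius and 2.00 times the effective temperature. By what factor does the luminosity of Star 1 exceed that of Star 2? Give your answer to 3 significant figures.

2.30×10^3

From the Stefan–Boltzmann law, L ∝ R²T⁴, so
L_1/L_2 = (R_1/R_2)² (T_1/T_2)⁴ = (12.0)² × (2.00)⁴ = 144.0 × 16.00 = 2304.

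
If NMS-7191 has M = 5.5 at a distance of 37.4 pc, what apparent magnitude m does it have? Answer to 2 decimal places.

m = M + 5 log₁₀(d/10 pc) = 5.5 + 5 log₁₀(37.4/10)
  = 5.5 + 5 × 0.573 = 5.5 + 2.86 = 8.36.

8.36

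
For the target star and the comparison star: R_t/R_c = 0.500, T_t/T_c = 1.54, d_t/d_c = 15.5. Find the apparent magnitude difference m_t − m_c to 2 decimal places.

5.58

L_t/L_c = (0.500)²(1.54)⁴ = 1.406.
F_t/F_c = (L_t/L_c)/(d_t/d_c)² = 1.406/240.2 = 0.005853.
m_t − m_c = −2.5 log₁₀(0.005853) = 5.58.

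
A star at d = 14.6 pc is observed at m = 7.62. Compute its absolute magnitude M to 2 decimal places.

6.80

M = m − 5 log₁₀(d/10 pc) = 7.62 − 5 log₁₀(14.6/10)
  = 7.62 − 5 × 0.164 = 7.62 − 0.82 = 6.80.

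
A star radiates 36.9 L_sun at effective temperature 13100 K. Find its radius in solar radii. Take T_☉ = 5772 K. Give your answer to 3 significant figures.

1.18 solar radii

R/R_☉ = √(L/L_☉) / (T/T_☉)² = √(36.9) / (2.270)²
       = 6.075 / 5.151 = 1.179.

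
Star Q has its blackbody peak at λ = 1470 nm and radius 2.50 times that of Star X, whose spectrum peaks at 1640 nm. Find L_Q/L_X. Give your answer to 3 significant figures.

Wien's law gives T ∝ 1/λ_max, so T_Q/T_X = λ_X/λ_Q = 1640/1470 = 1.116.
Then L ∝ R²T⁴ gives L_Q/L_X = (2.50)² × (1.116)⁴ = 6.250 × 1.549 = 9.682.

9.68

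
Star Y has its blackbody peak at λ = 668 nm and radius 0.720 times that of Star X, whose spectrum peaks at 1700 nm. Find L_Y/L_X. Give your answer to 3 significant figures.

21.7

Wien's law gives T ∝ 1/λ_max, so T_Y/T_X = λ_X/λ_Y = 1700/668 = 2.545.
Then L ∝ R²T⁴ gives L_Y/L_X = (0.720)² × (2.545)⁴ = 0.5184 × 41.95 = 21.74.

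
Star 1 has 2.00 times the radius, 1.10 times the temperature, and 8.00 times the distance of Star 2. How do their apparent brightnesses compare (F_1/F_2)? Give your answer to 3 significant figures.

L_1/L_2 = (R_1/R_2)²(T_1/T_2)⁴ = (2.00)² × (1.10)⁴ = 5.856.
F_1/F_2 = (L_1/L_2)/(d_1/d_2)² = 5.856 / (8.00)² = 0.09151.

0.0915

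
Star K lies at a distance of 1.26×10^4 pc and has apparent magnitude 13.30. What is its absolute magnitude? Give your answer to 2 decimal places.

-2.20

M = m − 5 log₁₀(d/10 pc) = 13.30 − 5 log₁₀(1.26×10^4/10)
  = 13.30 − 5 × 3.100 = 13.30 − 15.50 = -2.20.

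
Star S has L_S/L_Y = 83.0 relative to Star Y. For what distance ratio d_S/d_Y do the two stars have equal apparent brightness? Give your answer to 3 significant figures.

9.11

Equal flux requires L_S/d_S² = L_Y/d_Y², so d_S/d_Y = √(L_S/L_Y)
= √(83.0) = 9.110.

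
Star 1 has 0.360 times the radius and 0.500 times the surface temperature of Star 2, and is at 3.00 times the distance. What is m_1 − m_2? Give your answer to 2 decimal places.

L_1/L_2 = (0.360)²(0.500)⁴ = 0.008100.
F_1/F_2 = (L_1/L_2)/(d_1/d_2)² = 0.008100/9.000 = 9.000×10^-4.
m_1 − m_2 = −2.5 log₁₀(9.000×10^-4) = 7.61.

7.61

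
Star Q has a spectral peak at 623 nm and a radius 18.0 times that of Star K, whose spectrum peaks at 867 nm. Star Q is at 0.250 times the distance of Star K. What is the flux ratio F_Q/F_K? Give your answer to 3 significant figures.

1.94×10^4

Wien's law: T_Q/T_K = λ_K/λ_Q = 867/623 = 1.392.
L_Q/L_K = (R_Q/R_K)²(T_Q/T_K)⁴ = (18.0)²(1.392)⁴ = 1215.
F_Q/F_K = (L_Q/L_K)/(d_Q/d_K)² = 1215/(0.250)² = 1.944×10^4.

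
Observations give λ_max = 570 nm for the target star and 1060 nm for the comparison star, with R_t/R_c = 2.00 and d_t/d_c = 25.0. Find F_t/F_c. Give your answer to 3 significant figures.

0.0765

Wien's law: T_t/T_c = λ_c/λ_t = 1060/570 = 1.860.
L_t/L_c = (R_t/R_c)²(T_t/T_c)⁴ = (2.00)²(1.860)⁴ = 47.84.
F_t/F_c = (L_t/L_c)/(d_t/d_c)² = 47.84/(25.0)² = 0.07654.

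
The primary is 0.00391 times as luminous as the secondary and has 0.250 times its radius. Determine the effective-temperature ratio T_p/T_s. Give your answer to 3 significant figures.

0.500

L ∝ R²T⁴ gives T ∝ (L/R²)^(1/4), so
T_p/T_s = (0.00391 / 0.250²)^(1/4) = (0.06256)^(1/4) = 0.5001.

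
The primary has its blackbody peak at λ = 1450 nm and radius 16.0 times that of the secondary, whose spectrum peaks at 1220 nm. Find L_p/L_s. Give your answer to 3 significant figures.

Wien's law gives T ∝ 1/λ_max, so T_p/T_s = λ_s/λ_p = 1220/1450 = 0.8414.
Then L ∝ R²T⁴ gives L_p/L_s = (16.0)² × (0.8414)⁴ = 256.0 × 0.5011 = 128.3.

128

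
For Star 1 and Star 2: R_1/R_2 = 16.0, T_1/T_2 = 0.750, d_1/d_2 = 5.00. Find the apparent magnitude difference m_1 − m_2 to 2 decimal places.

L_1/L_2 = (16.0)²(0.750)⁴ = 81.00.
F_1/F_2 = (L_1/L_2)/(d_1/d_2)² = 81.00/25.00 = 3.240.
m_1 − m_2 = −2.5 log₁₀(3.240) = -1.28.

-1.28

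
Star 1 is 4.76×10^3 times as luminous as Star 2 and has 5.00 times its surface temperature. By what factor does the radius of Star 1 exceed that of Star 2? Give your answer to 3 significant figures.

2.76

L ∝ R²T⁴ gives R ∝ √L / T², so
R_1/R_2 = √(4.76×10^3) / (5.00)² = 68.99 / 25.00 = 2.760.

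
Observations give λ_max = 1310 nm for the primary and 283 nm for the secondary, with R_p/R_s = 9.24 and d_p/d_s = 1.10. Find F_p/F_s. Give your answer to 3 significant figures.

Wien's law: T_p/T_s = λ_s/λ_p = 283/1310 = 0.2160.
L_p/L_s = (R_p/R_s)²(T_p/T_s)⁴ = (9.24)²(0.2160)⁴ = 0.1860.
F_p/F_s = (L_p/L_s)/(d_p/d_s)² = 0.1860/(1.10)² = 0.1537.

0.154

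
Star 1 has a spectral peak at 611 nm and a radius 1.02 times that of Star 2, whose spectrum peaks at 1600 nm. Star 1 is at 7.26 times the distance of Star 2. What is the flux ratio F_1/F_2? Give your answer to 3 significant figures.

0.928

Wien's law: T_1/T_2 = λ_2/λ_1 = 1600/611 = 2.619.
L_1/L_2 = (R_1/R_2)²(T_1/T_2)⁴ = (1.02)²(2.619)⁴ = 48.92.
F_1/F_2 = (L_1/L_2)/(d_1/d_2)² = 48.92/(7.26)² = 0.9282.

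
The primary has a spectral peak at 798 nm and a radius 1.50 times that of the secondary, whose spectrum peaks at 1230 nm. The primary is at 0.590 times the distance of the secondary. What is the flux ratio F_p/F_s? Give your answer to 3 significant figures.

36.5

Wien's law: T_p/T_s = λ_s/λ_p = 1230/798 = 1.541.
L_p/L_s = (R_p/R_s)²(T_p/T_s)⁴ = (1.50)²(1.541)⁴ = 12.70.
F_p/F_s = (L_p/L_s)/(d_p/d_s)² = 12.70/(0.590)² = 36.48.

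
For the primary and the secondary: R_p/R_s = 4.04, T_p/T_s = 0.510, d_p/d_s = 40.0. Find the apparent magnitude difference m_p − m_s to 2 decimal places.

7.90

L_p/L_s = (4.04)²(0.510)⁴ = 1.104.
F_p/F_s = (L_p/L_s)/(d_p/d_s)² = 1.104/1600 = 6.901×10^-4.
m_p − m_s = −2.5 log₁₀(6.901×10^-4) = 7.90.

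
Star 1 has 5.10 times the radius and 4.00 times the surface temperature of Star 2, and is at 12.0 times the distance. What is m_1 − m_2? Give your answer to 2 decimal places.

L_1/L_2 = (5.10)²(4.00)⁴ = 6659.
F_1/F_2 = (L_1/L_2)/(d_1/d_2)² = 6659/144.0 = 46.24.
m_1 − m_2 = −2.5 log₁₀(46.24) = -4.16.

-4.16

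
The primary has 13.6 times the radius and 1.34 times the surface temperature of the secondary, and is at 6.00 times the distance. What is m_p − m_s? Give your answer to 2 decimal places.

L_p/L_s = (13.6)²(1.34)⁴ = 596.3.
F_p/F_s = (L_p/L_s)/(d_p/d_s)² = 596.3/36.00 = 16.57.
m_p − m_s = −2.5 log₁₀(16.57) = -3.05.

-3.05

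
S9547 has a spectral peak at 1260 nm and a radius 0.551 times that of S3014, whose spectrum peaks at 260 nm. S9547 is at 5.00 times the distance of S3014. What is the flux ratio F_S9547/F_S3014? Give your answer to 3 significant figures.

Wien's law: T_S9547/T_S3014 = λ_S3014/λ_S9547 = 260/1260 = 0.2063.
L_S9547/L_S3014 = (R_S9547/R_S3014)²(T_S9547/T_S3014)⁴ = (0.551)²(0.2063)⁴ = 5.504×10^-4.
F_S9547/F_S3014 = (L_S9547/L_S3014)/(d_S9547/d_S3014)² = 5.504×10^-4/(5.00)² = 2.202×10^-5.

2.20×10^-5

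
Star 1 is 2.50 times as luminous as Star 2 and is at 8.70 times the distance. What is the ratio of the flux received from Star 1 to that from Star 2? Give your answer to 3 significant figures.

0.0330

F = L/(4πd²), so F_1/F_2 = (L_1/L_2) / (d_1/d_2)²
= 2.50 / (8.70)² = 2.50 / 75.69 = 0.03303.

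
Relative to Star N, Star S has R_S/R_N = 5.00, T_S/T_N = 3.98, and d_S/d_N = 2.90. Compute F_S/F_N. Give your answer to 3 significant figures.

746

L_S/L_N = (R_S/R_N)²(T_S/T_N)⁴ = (5.00)² × (3.98)⁴ = 6273.
F_S/F_N = (L_S/L_N)/(d_S/d_N)² = 6273 / (2.90)² = 745.9.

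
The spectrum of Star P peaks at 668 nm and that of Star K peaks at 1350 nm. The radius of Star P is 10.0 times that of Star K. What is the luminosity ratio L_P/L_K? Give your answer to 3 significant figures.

Wien's law gives T ∝ 1/λ_max, so T_P/T_K = λ_K/λ_P = 1350/668 = 2.021.
Then L ∝ R²T⁴ gives L_P/L_K = (10.0)² × (2.021)⁴ = 100.0 × 16.68 = 1668.

1.67×10^3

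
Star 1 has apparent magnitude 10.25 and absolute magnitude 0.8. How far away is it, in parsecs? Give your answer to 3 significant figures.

m − M = 5 log₁₀(d/10 pc)
10.25 − (0.8) = 9.45 = 5 log₁₀(d/10)
d = 10 × 10^(9.45/5) = 10 × 10^1.890 = 776.2 pc.

776 pc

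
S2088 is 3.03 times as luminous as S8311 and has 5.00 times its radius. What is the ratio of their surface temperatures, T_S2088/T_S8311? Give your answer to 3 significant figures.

0.590

L ∝ R²T⁴ gives T ∝ (L/R²)^(1/4), so
T_S2088/T_S8311 = (3.03 / 5.00²)^(1/4) = (0.1212)^(1/4) = 0.5900.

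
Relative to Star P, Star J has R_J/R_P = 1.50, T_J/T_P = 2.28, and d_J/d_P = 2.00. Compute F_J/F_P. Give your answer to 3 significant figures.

15.2

L_J/L_P = (R_J/R_P)²(T_J/T_P)⁴ = (1.50)² × (2.28)⁴ = 60.80.
F_J/F_P = (L_J/L_P)/(d_J/d_P)² = 60.80 / (2.00)² = 15.20.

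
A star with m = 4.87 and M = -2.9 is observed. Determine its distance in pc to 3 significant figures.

358 pc

m − M = 5 log₁₀(d/10 pc)
4.87 − (-2.9) = 7.77 = 5 log₁₀(d/10)
d = 10 × 10^(7.77/5) = 10 × 10^1.554 = 358.1 pc.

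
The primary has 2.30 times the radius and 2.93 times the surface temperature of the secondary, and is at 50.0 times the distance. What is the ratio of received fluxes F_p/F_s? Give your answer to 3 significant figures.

L_p/L_s = (R_p/R_s)²(T_p/T_s)⁴ = (2.30)² × (2.93)⁴ = 389.9.
F_p/F_s = (L_p/L_s)/(d_p/d_s)² = 389.9 / (50.0)² = 0.1560.

0.156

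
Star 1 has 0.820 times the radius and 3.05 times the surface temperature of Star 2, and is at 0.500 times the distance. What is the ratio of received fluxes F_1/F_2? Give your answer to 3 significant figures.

233

L_1/L_2 = (R_1/R_2)²(T_1/T_2)⁴ = (0.820)² × (3.05)⁴ = 58.19.
F_1/F_2 = (L_1/L_2)/(d_1/d_2)² = 58.19 / (0.500)² = 232.7.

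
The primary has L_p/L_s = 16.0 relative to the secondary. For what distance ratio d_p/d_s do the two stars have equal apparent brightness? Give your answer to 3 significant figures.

Equal flux requires L_p/d_p² = L_s/d_s², so d_p/d_s = √(L_p/L_s)
= √(16.0) = 4.000.

4.00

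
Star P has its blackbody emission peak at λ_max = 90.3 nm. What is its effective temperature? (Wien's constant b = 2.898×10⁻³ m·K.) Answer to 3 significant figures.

T = b/λ_max = 2.898×10⁻³ / (90.3×10⁻⁹) = 3.209×10^4 K.

3.21×10^4 K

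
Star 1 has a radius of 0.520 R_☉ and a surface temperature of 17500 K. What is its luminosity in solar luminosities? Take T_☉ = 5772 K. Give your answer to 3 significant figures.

22.8 solar luminosities

L/L_☉ = (R/R_☉)² (T/T_☉)⁴ = (0.520)² × (17500/5772)⁴
       = 0.2704 × (3.032)⁴ = 0.2704 × 84.50 = 22.85.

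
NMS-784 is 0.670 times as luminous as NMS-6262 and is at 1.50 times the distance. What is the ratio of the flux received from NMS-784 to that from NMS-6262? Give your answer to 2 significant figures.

0.30

F = L/(4πd²), so F_NMS-784/F_NMS-6262 = (L_NMS-784/L_NMS-6262) / (d_NMS-784/d_NMS-6262)²
= 0.670 / (1.50)² = 0.670 / 2.250 = 0.2978.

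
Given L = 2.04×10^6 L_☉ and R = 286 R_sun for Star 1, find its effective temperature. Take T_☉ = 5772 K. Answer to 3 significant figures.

1.29×10^4 K

T/T_☉ = (L/L_☉)^(1/4) / (R/R_☉)^(1/2)
T = 5772 × (2.04×10^6)^(1/4) / √(286) = 5772 × 37.79 / 16.91 = 1.290×10^4 K.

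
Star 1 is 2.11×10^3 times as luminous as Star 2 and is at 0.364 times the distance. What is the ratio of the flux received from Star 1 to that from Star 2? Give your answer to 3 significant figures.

1.59×10^4

F = L/(4πd²), so F_1/F_2 = (L_1/L_2) / (d_1/d_2)²
= 2.11×10^3 / (0.364)² = 2.11×10^3 / 0.1325 = 1.593×10^4.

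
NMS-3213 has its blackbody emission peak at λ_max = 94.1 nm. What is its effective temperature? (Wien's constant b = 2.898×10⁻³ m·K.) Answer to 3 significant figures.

3.08×10^4 K

T = b/λ_max = 2.898×10⁻³ / (94.1×10⁻⁹) = 3.080×10^4 K.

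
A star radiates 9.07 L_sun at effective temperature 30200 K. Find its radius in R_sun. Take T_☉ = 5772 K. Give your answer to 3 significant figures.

R/R_☉ = √(L/L_☉) / (T/T_☉)² = √(9.07) / (5.232)²
       = 3.012 / 27.38 = 0.1100.

0.110 R_sun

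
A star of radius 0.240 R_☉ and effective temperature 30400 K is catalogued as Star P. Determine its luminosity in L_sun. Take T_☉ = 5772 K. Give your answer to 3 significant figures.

44.3 L_sun

L/L_☉ = (R/R_☉)² (T/T_☉)⁴ = (0.240)² × (30400/5772)⁴
       = 0.05760 × (5.267)⁴ = 0.05760 × 769.5 = 44.32.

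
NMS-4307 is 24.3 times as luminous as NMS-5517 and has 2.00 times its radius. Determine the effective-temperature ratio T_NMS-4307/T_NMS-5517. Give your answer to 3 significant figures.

1.57

L ∝ R²T⁴ gives T ∝ (L/R²)^(1/4), so
T_NMS-4307/T_NMS-5517 = (24.3 / 2.00²)^(1/4) = (6.075)^(1/4) = 1.570.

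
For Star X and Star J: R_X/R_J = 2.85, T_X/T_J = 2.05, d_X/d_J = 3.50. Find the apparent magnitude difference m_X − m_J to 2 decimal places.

-2.67

L_X/L_J = (2.85)²(2.05)⁴ = 143.5.
F_X/F_J = (L_X/L_J)/(d_X/d_J)² = 143.5/12.25 = 11.71.
m_X − m_J = −2.5 log₁₀(11.71) = -2.67.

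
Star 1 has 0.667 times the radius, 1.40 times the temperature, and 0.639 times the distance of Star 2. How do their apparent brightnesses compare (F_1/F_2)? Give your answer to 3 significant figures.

4.19

L_1/L_2 = (R_1/R_2)²(T_1/T_2)⁴ = (0.667)² × (1.40)⁴ = 1.709.
F_1/F_2 = (L_1/L_2)/(d_1/d_2)² = 1.709 / (0.639)² = 4.186.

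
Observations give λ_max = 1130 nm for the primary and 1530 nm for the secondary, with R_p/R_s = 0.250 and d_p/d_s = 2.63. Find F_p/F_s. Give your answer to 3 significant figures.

Wien's law: T_p/T_s = λ_s/λ_p = 1530/1130 = 1.354.
L_p/L_s = (R_p/R_s)²(T_p/T_s)⁴ = (0.250)²(1.354)⁴ = 0.2101.
F_p/F_s = (L_p/L_s)/(d_p/d_s)² = 0.2101/(2.63)² = 0.03037.

0.0304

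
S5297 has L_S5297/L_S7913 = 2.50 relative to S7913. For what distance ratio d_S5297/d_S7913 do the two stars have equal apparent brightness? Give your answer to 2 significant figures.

1.6

Equal flux requires L_S5297/d_S5297² = L_S7913/d_S7913², so d_S5297/d_S7913 = √(L_S5297/L_S7913)
= √(2.50) = 1.581.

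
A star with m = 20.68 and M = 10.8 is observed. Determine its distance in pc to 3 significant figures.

946 pc

m − M = 5 log₁₀(d/10 pc)
20.68 − (10.8) = 9.88 = 5 log₁₀(d/10)
d = 10 × 10^(9.88/5) = 10 × 10^1.976 = 946.2 pc.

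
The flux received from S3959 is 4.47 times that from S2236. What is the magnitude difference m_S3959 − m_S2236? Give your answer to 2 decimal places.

m_S3959 − m_S2236 = −2.5 log₁₀(F_S3959/F_S2236) = −2.5 log₁₀(4.47) = −2.5 × (0.650) = -1.626.

-1.63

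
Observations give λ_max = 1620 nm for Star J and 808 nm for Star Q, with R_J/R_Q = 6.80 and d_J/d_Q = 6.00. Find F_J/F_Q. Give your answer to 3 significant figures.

0.0795

Wien's law: T_J/T_Q = λ_Q/λ_J = 808/1620 = 0.4988.
L_J/L_Q = (R_J/R_Q)²(T_J/T_Q)⁴ = (6.80)²(0.4988)⁴ = 2.862.
F_J/F_Q = (L_J/L_Q)/(d_J/d_Q)² = 2.862/(6.00)² = 0.07949.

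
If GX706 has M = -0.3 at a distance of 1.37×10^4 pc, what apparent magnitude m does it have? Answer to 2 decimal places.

m = M + 5 log₁₀(d/10 pc) = -0.3 + 5 log₁₀(1.37×10^4/10)
  = -0.3 + 5 × 3.137 = -0.3 + 15.68 = 15.38.

15.38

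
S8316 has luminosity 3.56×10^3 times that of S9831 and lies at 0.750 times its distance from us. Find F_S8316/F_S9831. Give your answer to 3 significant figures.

F = L/(4πd²), so F_S8316/F_S9831 = (L_S8316/L_S9831) / (d_S8316/d_S9831)²
= 3.56×10^3 / (0.750)² = 3.56×10^3 / 0.5625 = 6329.

6.33×10^3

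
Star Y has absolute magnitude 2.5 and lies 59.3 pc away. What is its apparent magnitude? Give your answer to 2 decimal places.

m = M + 5 log₁₀(d/10 pc) = 2.5 + 5 log₁₀(59.3/10)
  = 2.5 + 5 × 0.773 = 2.5 + 3.87 = 6.37.

6.37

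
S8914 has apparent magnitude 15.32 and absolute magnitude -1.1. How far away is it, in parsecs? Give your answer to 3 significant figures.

m − M = 5 log₁₀(d/10 pc)
15.32 − (-1.1) = 16.42 = 5 log₁₀(d/10)
d = 10 × 10^(16.42/5) = 10 × 10^3.284 = 1.923×10^4 pc.

1.92×10^4 pc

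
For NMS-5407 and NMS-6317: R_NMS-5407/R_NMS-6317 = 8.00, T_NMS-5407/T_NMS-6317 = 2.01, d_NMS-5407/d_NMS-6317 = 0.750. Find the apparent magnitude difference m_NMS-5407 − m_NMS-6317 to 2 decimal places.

-8.17

L_NMS-5407/L_NMS-6317 = (8.00)²(2.01)⁴ = 1045.
F_NMS-5407/F_NMS-6317 = (L_NMS-5407/L_NMS-6317)/(d_NMS-5407/d_NMS-6317)² = 1045/0.5625 = 1857.
m_NMS-5407 − m_NMS-6317 = −2.5 log₁₀(1857) = -8.17.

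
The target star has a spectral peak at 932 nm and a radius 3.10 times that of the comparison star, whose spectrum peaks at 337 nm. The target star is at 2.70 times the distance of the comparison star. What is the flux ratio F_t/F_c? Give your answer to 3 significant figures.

Wien's law: T_t/T_c = λ_c/λ_t = 337/932 = 0.3616.
L_t/L_c = (R_t/R_c)²(T_t/T_c)⁴ = (3.10)²(0.3616)⁴ = 0.1643.
F_t/F_c = (L_t/L_c)/(d_t/d_c)² = 0.1643/(2.70)² = 0.02253.

0.0225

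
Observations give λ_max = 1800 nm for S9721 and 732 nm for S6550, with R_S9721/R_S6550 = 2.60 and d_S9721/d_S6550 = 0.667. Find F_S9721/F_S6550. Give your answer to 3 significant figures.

0.416

Wien's law: T_S9721/T_S6550 = λ_S6550/λ_S9721 = 732/1800 = 0.4067.
L_S9721/L_S6550 = (R_S9721/R_S6550)²(T_S9721/T_S6550)⁴ = (2.60)²(0.4067)⁴ = 0.1849.
F_S9721/F_S6550 = (L_S9721/L_S6550)/(d_S9721/d_S6550)² = 0.1849/(0.667)² = 0.4156.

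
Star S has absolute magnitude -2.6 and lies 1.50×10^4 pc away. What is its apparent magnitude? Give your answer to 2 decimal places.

m = M + 5 log₁₀(d/10 pc) = -2.6 + 5 log₁₀(1.50×10^4/10)
  = -2.6 + 5 × 3.176 = -2.6 + 15.88 = 13.28.

13.28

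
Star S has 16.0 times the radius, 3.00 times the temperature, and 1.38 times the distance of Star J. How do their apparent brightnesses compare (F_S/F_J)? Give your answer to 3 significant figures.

1.09×10^4

L_S/L_J = (R_S/R_J)²(T_S/T_J)⁴ = (16.0)² × (3.00)⁴ = 2.074×10^4.
F_S/F_J = (L_S/L_J)/(d_S/d_J)² = 2.074×10^4 / (1.38)² = 1.089×10^4.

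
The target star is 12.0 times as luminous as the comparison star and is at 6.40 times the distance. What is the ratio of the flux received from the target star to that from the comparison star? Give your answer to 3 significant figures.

F = L/(4πd²), so F_t/F_c = (L_t/L_c) / (d_t/d_c)²
= 12.0 / (6.40)² = 12.0 / 40.96 = 0.2930.

0.293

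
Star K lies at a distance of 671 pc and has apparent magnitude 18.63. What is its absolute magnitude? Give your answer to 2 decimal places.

M = m − 5 log₁₀(d/10 pc) = 18.63 − 5 log₁₀(671/10)
  = 18.63 − 5 × 1.827 = 18.63 − 9.13 = 9.50.

9.50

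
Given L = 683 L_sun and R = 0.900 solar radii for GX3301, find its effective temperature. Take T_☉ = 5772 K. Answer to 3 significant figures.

3.11×10^4 K

T/T_☉ = (L/L_☉)^(1/4) / (R/R_☉)^(1/2)
T = 5772 × (683)^(1/4) / √(0.900) = 5772 × 5.112 / 0.9487 = 3.110×10^4 K.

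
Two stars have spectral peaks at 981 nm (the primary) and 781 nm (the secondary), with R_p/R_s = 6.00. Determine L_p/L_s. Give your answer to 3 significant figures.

14.5

Wien's law gives T ∝ 1/λ_max, so T_p/T_s = λ_s/λ_p = 781/981 = 0.7961.
Then L ∝ R²T⁴ gives L_p/L_s = (6.00)² × (0.7961)⁴ = 36.00 × 0.4017 = 14.46.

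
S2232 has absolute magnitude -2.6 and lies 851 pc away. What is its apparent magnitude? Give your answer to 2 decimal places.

7.05

m = M + 5 log₁₀(d/10 pc) = -2.6 + 5 log₁₀(851/10)
  = -2.6 + 5 × 1.930 = -2.6 + 9.65 = 7.05.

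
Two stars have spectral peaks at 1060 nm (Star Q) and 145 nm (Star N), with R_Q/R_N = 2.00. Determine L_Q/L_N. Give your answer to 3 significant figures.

0.00140

Wien's law gives T ∝ 1/λ_max, so T_Q/T_N = λ_N/λ_Q = 145/1060 = 0.1368.
Then L ∝ R²T⁴ gives L_Q/L_N = (2.00)² × (0.1368)⁴ = 4.000 × 3.501×10^-4 = 0.001401.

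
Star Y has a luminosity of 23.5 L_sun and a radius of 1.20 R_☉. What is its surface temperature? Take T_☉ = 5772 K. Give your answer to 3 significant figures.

T/T_☉ = (L/L_☉)^(1/4) / (R/R_☉)^(1/2)
T = 5772 × (23.5)^(1/4) / √(1.20) = 5772 × 2.202 / 1.095 = 1.160×10^4 K.

1.16×10^4 K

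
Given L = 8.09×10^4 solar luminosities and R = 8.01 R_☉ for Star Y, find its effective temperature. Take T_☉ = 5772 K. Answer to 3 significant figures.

T/T_☉ = (L/L_☉)^(1/4) / (R/R_☉)^(1/2)
T = 5772 × (8.09×10^4)^(1/4) / √(8.01) = 5772 × 16.87 / 2.830 = 3.440×10^4 K.

3.44×10^4 K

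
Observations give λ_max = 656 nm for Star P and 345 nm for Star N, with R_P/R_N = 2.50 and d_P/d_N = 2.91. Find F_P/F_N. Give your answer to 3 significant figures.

Wien's law: T_P/T_N = λ_N/λ_P = 345/656 = 0.5259.
L_P/L_N = (R_P/R_N)²(T_P/T_N)⁴ = (2.50)²(0.5259)⁴ = 0.4781.
F_P/F_N = (L_P/L_N)/(d_P/d_N)² = 0.4781/(2.91)² = 0.05646.

0.0565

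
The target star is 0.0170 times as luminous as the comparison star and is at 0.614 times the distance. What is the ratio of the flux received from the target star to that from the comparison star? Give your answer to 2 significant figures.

0.045

F = L/(4πd²), so F_t/F_c = (L_t/L_c) / (d_t/d_c)²
= 0.0170 / (0.614)² = 0.0170 / 0.3770 = 0.04509.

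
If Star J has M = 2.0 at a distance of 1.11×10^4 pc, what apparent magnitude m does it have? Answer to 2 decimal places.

17.23

m = M + 5 log₁₀(d/10 pc) = 2.0 + 5 log₁₀(1.11×10^4/10)
  = 2.0 + 5 × 3.045 = 2.0 + 15.23 = 17.23.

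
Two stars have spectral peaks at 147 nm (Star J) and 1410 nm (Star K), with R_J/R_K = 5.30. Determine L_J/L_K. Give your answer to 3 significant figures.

Wien's law gives T ∝ 1/λ_max, so T_J/T_K = λ_K/λ_J = 1410/147 = 9.592.
Then L ∝ R²T⁴ gives L_J/L_K = (5.30)² × (9.592)⁴ = 28.09 × 8465 = 2.378×10^5.

2.38×10^5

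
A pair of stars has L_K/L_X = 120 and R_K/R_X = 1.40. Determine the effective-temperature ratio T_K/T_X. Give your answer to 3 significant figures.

2.80

L ∝ R²T⁴ gives T ∝ (L/R²)^(1/4), so
T_K/T_X = (120 / 1.40²)^(1/4) = (61.22)^(1/4) = 2.797.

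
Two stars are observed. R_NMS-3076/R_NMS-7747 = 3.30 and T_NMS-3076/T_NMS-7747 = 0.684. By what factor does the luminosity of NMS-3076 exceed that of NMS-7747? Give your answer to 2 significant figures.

2.4

From the Stefan–Boltzmann law, L ∝ R²T⁴, so
L_NMS-3076/L_NMS-7747 = (R_NMS-3076/R_NMS-7747)² (T_NMS-3076/T_NMS-7747)⁴ = (3.30)² × (0.684)⁴ = 10.89 × 0.2189 = 2.384.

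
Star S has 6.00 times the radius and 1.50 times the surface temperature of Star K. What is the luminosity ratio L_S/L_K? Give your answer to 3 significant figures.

From the Stefan–Boltzmann law, L ∝ R²T⁴, so
L_S/L_K = (R_S/R_K)² (T_S/T_K)⁴ = (6.00)² × (1.50)⁴ = 36.00 × 5.062 = 182.2.

182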